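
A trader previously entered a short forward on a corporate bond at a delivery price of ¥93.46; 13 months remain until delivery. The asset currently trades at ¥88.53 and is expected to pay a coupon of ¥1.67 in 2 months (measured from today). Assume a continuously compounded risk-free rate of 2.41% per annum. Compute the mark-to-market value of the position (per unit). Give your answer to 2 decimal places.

¥4.18

PV(remaining coupons) I = 1.67·e^(−0.0241·2/12) = 1.6633
Current forward F = (S − I)·e^(rT) = (88.53 − 1.6633)·e^(0.0241·13/12) = 86.8667 × 1.026452 = 89.1645
Value (long) = (F − K)·e^(−rT) = (89.1645 − 93.46) × 0.974230 = -4.1848
Short position value = −(long value) = ¥4.18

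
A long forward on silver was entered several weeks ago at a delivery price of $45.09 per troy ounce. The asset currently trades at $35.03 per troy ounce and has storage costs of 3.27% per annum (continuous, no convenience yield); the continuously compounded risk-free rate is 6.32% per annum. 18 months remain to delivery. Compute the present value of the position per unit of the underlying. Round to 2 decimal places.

Current fair forward for the remaining 18 months: F = S·e^((r + u)·T), (r + u) = 0.0632 + 0.0327 = 0.0959
F = 35.03 · e^(0.0959 × 18/12) = 35.03 × 1.154711 = 40.4495
Value of long forward = (F − K)·e^(−rT) = (40.4495 − 45.09) · e^(−0.0632·18/12)
= -4.6405 × 0.909555 = -4.22

-$4.22 per troy ounce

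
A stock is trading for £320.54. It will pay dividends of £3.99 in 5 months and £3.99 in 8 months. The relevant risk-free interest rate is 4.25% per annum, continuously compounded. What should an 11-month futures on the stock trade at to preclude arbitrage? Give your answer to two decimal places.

£325.17

PV(dividends) I = 3.99·e^(−0.0425·5/12) + 3.99·e^(−0.0425·8/12)
I = 3.9200 + 3.8785 = 7.7985
F = (S − I)·e^(rT) = (320.54 − 7.7985) · e^(0.0425·11/12)
= 312.7415 · e^0.038958 = 312.7415 × 1.039727 = £325.17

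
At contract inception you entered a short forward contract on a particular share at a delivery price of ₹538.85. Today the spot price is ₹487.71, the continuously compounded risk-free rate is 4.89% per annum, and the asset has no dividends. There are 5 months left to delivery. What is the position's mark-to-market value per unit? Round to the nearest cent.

Current fair forward for the remaining 5 months: F = S·e^(r·T), r = 0.0489
F = 487.71 · e^(0.0489 × 5/12) = 487.71 × 1.020584 = 497.7490
Value of long forward = (F − K)·e^(−rT) = (497.7490 − 538.85) · e^(−0.0489·5/12)
= -41.1010 × 0.979831 = -40.27
Short position value = −(long value) = ₹40.27

₹40.27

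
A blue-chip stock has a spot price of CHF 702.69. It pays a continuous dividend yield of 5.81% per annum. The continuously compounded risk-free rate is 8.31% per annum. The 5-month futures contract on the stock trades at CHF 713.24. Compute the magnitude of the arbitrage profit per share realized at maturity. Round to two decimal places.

Fair futures: F* = S·e^(carry·T), with carry = (r − q) = 0.0831 − 0.0581 = 0.0250
F* = 702.69 · e^(0.0250 × 5/12) = 702.69 · e^0.010417 = 702.69 × 1.010471 = CHF 710.0479
Market CHF 713.24 > fair CHF 710.0479: forward overpriced → cash-and-carry (buy spot, short the forward).
At maturity, profit = |F_mkt − F*| = |713.24 − 710.0479| = CHF 3.19 per share

CHF 3.19 per share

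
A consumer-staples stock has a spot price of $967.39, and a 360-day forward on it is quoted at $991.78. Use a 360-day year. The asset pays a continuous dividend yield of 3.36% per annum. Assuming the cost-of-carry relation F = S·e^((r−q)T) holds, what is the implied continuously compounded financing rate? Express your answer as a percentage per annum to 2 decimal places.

From F = S·e^((r−q)T): (r − q) = ln(F/S)/T
ln(991.78/967.39) = ln(1.025212) = 0.024899
(r − q) = 0.024899 / (360/360) = 0.024899
r = ln(F/S)/T + q = 0.024899 + 0.0336 = 0.058499
r = 5.85%

5.85%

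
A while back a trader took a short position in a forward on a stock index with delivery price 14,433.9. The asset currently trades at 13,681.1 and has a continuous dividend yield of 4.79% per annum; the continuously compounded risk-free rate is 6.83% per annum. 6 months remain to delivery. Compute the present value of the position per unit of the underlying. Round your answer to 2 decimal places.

591.97

Current fair forward for the remaining 6 months: F = S·e^((r − q)·T), (r − q) = 0.0683 − 0.0479 = 0.0204
F = 13681.1 · e^(0.0204 × 6/12) = 13681.1 × 1.01025220 = 13821.3614
Value of long forward = (F − K)·e^(−rT) = (13821.3614 − 14433.9) · e^(−0.0683·6/12)
= -612.5386 × 0.96642653 = -591.97
Short position value = −(long value) = 591.97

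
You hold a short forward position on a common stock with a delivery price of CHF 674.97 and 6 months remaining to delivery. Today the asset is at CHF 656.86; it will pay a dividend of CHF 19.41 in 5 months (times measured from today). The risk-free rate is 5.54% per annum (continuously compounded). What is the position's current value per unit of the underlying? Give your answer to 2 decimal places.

PV(remaining dividends) I = 19.41·e^(−0.0554·5/12) = 18.9671
Current forward F = (S − I)·e^(rT) = (656.86 − 18.9671)·e^(0.0554·6/12) = 637.8929 × 1.028087 = 655.8094
Value (long) = (F − K)·e^(−rT) = (655.8094 − 674.97) × 0.972680 = -18.6371
Short position value = −(long value) = CHF 18.64

CHF 18.64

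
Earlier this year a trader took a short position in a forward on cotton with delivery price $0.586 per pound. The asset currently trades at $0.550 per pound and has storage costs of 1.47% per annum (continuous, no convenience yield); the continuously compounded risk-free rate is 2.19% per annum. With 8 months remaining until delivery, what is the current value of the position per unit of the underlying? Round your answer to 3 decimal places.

$0.022 per pound

Current fair forward for the remaining 8 months: F = S·e^((r + u)·T), (r + u) = 0.0219 + 0.0147 = 0.0366
F = 0.550 · e^(0.0366 × 8/12) = 0.550 × 1.024700 = 0.5636
Value of long forward = (F − K)·e^(−rT) = (0.5636 − 0.586) · e^(−0.0219·8/12)
= -0.0224 × 0.985506 = -0.022
Short position value = −(long value) = $0.022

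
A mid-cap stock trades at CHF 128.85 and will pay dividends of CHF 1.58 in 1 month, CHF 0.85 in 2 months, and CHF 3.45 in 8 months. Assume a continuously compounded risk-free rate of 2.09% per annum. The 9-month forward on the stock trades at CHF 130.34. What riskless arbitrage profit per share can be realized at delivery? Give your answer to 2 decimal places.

CHF 5.37 per share

PV(dividends) I = 1.58·e^(−0.0209·1/12) + 0.85·e^(−0.0209·2/12) + 3.45·e^(−0.0209·8/12) = 5.8266
Fair forward F* = (S − I)·e^(rT) = (128.85 − 5.8266)·e^0.015675 = 123.0234 × 1.015798 = 124.9669
Market CHF 130.34 > fair 124.9669: forward overpriced → cash-and-carry (borrow at r, buy the stock and collect the dividends, short the forward).
Profit at T = |F_mkt − F*| = |130.34 − 124.9669| = CHF 5.37 per share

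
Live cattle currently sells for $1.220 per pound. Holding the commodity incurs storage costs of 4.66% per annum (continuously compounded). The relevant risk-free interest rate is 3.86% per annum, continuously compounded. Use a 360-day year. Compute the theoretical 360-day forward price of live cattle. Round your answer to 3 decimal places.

Net carry = r + u − y = 0.0386 + 0.0466 − 0.0000 = 0.0852
F = S·e^((r+u−y)T) = 1.220 · e^(0.0852 × 360/360) = 1.220 · e^0.085200
= 1.220 × 1.088935 = $1.329 per pound

$1.329 per pound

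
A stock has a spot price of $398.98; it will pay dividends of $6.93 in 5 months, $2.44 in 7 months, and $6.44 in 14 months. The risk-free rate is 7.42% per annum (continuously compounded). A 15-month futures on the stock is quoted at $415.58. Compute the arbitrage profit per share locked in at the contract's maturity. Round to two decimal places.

$5.76 per share

PV(dividends) I = 6.93·e^(−0.0742·5/12) + 2.44·e^(−0.0742·7/12) + 6.44·e^(−0.0742·14/12) = 14.9616
Fair futures F* = (S − I)·e^(rT) = (398.98 − 14.9616)·e^0.092750 = 384.0184 × 1.097187 = 421.3400
Market $415.58 < fair 421.3400: forward underpriced → reverse cash-and-carry (short the stock, invest proceeds at r, pay the dividends, go long the forward).
Profit at T = |F_mkt − F*| = |415.58 − 421.3400| = $5.76 per share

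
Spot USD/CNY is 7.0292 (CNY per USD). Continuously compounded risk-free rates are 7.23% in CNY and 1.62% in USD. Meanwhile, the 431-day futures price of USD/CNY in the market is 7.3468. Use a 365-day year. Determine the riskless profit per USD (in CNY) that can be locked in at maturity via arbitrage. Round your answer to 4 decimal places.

0.1638 per USD (in CNY)

Fair futures: F* = S·e^(carry·T), with carry = (r_CNY − r_USD) = 0.0723 − 0.0162 = 0.0561
F* = 7.0292 · e^(0.0561 × 431/365) = 7.0292 · e^0.066244 = 7.0292 × 1.068487 = 7.5106
Market 7.3468 < fair 7.5106: forward underpriced → reverse cash-and-carry (short spot, go long the forward).
At maturity, profit = |F_mkt − F*| = |7.3468 − 7.5106| = 0.1638 per USD (in CNY)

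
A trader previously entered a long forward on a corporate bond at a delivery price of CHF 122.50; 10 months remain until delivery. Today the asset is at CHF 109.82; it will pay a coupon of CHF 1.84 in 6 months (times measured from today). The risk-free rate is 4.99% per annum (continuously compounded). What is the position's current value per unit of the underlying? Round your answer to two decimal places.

PV(remaining coupons) I = 1.84·e^(−0.0499·6/12) = 1.7947
Current forward F = (S − I)·e^(rT) = (109.82 − 1.7947)·e^(0.0499·10/12) = 108.0253 × 1.042460 = 112.6121
Value (long) = (F − K)·e^(−rT) = (112.6121 − 122.50) × 0.959269 = -9.4852
Value = -CHF 9.49

-CHF 9.49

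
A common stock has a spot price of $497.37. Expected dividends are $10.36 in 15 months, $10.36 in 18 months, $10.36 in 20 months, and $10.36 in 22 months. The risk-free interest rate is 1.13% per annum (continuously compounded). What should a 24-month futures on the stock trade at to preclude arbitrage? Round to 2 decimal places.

PV(dividends) I = 10.36·e^(−0.0113·15/12) + 10.36·e^(−0.0113·18/12) + 10.36·e^(−0.0113·20/12) + 10.36·e^(−0.0113·22/12)
I = 10.2147 + 10.1859 + 10.1667 + 10.1476 = 40.7149
F = (S − I)·e^(rT) = (497.37 − 40.7149) · e^(0.0113·24/12)
= 456.6551 · e^0.022600 = 456.6551 × 1.022857 = $467.09

$467.09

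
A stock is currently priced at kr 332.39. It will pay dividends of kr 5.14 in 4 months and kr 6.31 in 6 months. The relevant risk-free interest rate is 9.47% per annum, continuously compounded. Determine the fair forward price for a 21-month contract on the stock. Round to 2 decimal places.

kr 379.32

PV(dividends) I = 5.14·e^(−0.0947·4/12) + 6.31·e^(−0.0947·6/12)
I = 4.9803 + 6.0182 = 10.9985
F = (S − I)·e^(rT) = (332.39 − 10.9985) · e^(0.0947·21/12)
= 321.3915 · e^0.165725 = 321.3915 × 1.180248 = kr 379.32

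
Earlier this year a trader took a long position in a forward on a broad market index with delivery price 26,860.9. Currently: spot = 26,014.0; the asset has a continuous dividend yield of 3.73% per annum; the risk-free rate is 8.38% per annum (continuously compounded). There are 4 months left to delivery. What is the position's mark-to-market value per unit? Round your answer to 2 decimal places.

-428.41

Current fair forward for the remaining 4 months: F = S·e^((r − q)·T), (r − q) = 0.0838 − 0.0373 = 0.0465
F = 26014.0 · e^(0.0465 × 4/12) = 26014.0 × 1.01562075 = 26420.3582
Value of long forward = (F − K)·e^(−rT) = (26420.3582 − 26860.9) · e^(−0.0838·4/12)
= -440.5418 × 0.97245319 = -428.41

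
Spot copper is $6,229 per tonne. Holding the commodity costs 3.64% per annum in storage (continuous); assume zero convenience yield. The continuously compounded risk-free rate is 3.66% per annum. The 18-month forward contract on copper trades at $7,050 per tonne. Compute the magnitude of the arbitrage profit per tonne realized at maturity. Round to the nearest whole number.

Fair forward: F* = S·e^(carry·T), with carry = (r + u) = 0.0366 + 0.0364 = 0.0730
F* = 6229 · e^(0.0730 × 18/12) = 6229 · e^0.109500 = 6229 × 1.115720 = $6949.8199
Market $7050 > fair $6949.8199: forward overpriced → cash-and-carry (buy spot, short the forward).
At maturity, profit = |F_mkt − F*| = |7050 − 6949.8199| = $100 per tonne

$100 per tonne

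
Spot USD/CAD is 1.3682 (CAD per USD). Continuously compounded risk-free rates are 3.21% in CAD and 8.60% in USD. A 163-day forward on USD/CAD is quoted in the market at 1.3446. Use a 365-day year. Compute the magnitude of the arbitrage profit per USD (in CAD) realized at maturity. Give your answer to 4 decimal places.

Fair forward: F* = S·e^(carry·T), with carry = (r_CAD − r_USD) = 0.0321 − 0.0860 = -0.0539
F* = 1.3682 · e^(-0.0539 × 163/365) = 1.3682 · e^-0.024070 = 1.3682 × 0.976217 = 1.3357
Market 1.3446 > fair 1.3357: forward overpriced → cash-and-carry (buy spot, short the forward).
At maturity, profit = |F_mkt − F*| = |1.3446 − 1.3357| = 0.0089 per USD (in CAD)

0.0089 per USD (in CAD)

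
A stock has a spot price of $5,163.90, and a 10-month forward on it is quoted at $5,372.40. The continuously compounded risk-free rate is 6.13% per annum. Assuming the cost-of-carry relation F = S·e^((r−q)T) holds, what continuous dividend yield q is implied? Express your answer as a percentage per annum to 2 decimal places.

From F = S·e^((r−q)T): (r − q) = ln(F/S)/T
ln(5372.40/5163.90) = ln(1.040376) = 0.039582
(r − q) = 0.039582 / (10/12) = 0.047498
q = r − ln(F/S)/T = 0.0613 − 0.047498 = 0.013802
q = 1.38%

1.38%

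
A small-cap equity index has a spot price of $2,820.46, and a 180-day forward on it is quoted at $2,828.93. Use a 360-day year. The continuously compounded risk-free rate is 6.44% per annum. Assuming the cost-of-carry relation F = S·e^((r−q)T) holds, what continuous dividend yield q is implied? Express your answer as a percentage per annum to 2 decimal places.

From F = S·e^((r−q)T): (r − q) = ln(F/S)/T
ln(2828.93/2820.46) = ln(1.003003) = 0.002999
(r − q) = 0.002999 / (180/360) = 0.005998
q = r − ln(F/S)/T = 0.0644 − 0.005998 = 0.058402
q = 5.84%

5.84%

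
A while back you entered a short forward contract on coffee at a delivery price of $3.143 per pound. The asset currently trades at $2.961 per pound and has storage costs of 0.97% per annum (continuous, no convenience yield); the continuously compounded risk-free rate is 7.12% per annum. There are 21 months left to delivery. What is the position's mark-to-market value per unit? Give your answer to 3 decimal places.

-$0.237 per pound

Current fair forward for the remaining 21 months: F = S·e^((r + u)·T), (r + u) = 0.0712 + 0.0097 = 0.0809
F = 2.961 · e^(0.0809 × 21/12) = 2.961 × 1.152087 = 3.4113
Value of long forward = (F − K)·e^(−rT) = (3.4113 − 3.143) · e^(−0.0712·21/12)
= 0.2683 × 0.882850 = 0.237
Short position value = −(long value) = -$0.237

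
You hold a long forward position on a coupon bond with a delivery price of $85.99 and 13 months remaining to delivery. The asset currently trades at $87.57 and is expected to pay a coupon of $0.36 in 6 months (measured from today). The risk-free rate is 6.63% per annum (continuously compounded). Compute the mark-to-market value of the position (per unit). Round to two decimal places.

$7.19

PV(remaining coupons) I = 0.36·e^(−0.0663·6/12) = 0.3483
Current forward F = (S − I)·e^(rT) = (87.57 − 0.3483)·e^(0.0663·13/12) = 87.2217 × 1.074467 = 93.7168
Value (long) = (F − K)·e^(−rT) = (93.7168 − 85.99) × 0.930694 = 7.1913
Value = $7.19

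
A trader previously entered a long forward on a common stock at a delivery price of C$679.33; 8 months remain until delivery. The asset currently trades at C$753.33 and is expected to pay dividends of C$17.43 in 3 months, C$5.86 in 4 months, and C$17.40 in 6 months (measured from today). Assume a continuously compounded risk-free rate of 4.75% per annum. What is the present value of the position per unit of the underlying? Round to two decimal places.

C$55.19

PV(remaining dividends) I = 17.43·e^(−0.0475·3/12) + 5.86·e^(−0.0475·4/12) + 17.40·e^(−0.0475·6/12) = 39.9838
Current forward F = (S − I)·e^(rT) = (753.33 − 39.9838)·e^(0.0475·8/12) = 713.3462 × 1.032173 = 736.2967
Value (long) = (F − K)·e^(−rT) = (736.2967 − 679.33) × 0.968829 = 55.1910
Value = C$55.19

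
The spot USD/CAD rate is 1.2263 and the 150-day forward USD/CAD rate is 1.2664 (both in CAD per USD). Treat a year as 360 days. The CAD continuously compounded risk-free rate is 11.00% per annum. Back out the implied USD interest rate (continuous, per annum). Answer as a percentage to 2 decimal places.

3.28%

F = S·e^((r_CAD − r_USD)T) ⇒ r_USD = r_CAD − ln(F/S)/T
ln(1.2664/1.2263) = 0.032177; /(150/360) = 0.077225
r_USD = 0.1100 − 0.077225 = 0.032775
r_USD = 3.28%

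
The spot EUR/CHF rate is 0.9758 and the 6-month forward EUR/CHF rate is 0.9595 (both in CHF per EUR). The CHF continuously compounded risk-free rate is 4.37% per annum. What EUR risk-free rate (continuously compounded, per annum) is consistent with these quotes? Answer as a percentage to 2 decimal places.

7.74%

F = S·e^((r_CHF − r_EUR)T) ⇒ r_EUR = r_CHF − ln(F/S)/T
ln(0.9595/0.9758) = -0.016845; /(6/12) = -0.033690
r_EUR = 0.0437 + 0.033690 = 0.077390
r_EUR = 7.74%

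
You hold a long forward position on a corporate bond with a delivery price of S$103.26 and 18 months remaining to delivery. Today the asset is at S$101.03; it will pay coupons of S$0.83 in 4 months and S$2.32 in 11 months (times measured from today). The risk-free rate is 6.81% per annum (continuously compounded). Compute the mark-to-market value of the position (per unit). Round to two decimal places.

S$4.81

PV(remaining coupons) I = 0.83·e^(−0.0681·4/12) + 2.32·e^(−0.0681·11/12) = 2.9910
Current forward F = (S − I)·e^(rT) = (101.03 − 2.9910)·e^(0.0681·18/12) = 98.0390 × 1.107550 = 108.5831
Value (long) = (F − K)·e^(−rT) = (108.5831 − 103.26) × 0.902894 = 4.8062
Value = S$4.81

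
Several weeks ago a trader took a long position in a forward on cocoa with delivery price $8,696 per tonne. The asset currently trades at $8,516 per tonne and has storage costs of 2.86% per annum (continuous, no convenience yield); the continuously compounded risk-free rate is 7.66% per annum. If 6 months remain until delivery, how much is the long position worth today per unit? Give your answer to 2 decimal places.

Current fair forward for the remaining 6 months: F = S·e^((r + u)·T), (r + u) = 0.0766 + 0.0286 = 0.1052
F = 8516 · e^(0.1052 × 6/12) = 8516 × 1.05400796 = 8975.9318
Value of long forward = (F − K)·e^(−rT) = (8975.9318 − 8696) · e^(−0.0766·6/12)
= 279.9318 × 0.96242417 = 269.41

$269.41 per tonne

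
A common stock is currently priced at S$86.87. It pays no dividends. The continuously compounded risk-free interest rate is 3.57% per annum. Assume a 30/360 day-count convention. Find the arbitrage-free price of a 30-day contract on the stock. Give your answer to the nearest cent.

F = S·e^(rT) = 86.87 · e^(0.0357 × 30/360)
= 86.87 · e^0.002975 = 86.87 × 1.002979
F = S$87.13

S$87.13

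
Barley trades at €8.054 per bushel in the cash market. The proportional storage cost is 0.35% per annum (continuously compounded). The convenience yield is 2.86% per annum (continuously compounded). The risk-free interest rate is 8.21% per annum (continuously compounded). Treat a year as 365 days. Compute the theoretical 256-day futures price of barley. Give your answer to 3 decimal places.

€8.383 per bushel

Net carry = r + u − y = 0.0821 + 0.0035 − 0.0286 = 0.0570
F = S·e^((r+u−y)T) = 8.054 · e^(0.0570 × 256/365) = 8.054 · e^0.039978
= 8.054 × 1.040788 = €8.383 per bushel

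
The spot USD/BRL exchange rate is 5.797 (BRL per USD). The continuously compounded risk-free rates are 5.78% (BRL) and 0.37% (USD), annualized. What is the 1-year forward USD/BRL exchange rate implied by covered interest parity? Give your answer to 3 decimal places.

F = S·e^((r_BRL − r_USD)T) = 5.797 · e^((0.0578 − 0.0037) × 1)
= 5.797 · e^0.054100 = 5.797 × 1.055590
F = 6.119 BRL per USD

6.119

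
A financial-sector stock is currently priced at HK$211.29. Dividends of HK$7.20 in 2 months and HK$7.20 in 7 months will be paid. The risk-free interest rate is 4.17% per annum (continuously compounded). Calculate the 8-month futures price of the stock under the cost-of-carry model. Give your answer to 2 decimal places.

PV(dividends) I = 7.20·e^(−0.0417·2/12) + 7.20·e^(−0.0417·7/12)
I = 7.1501 + 7.0270 = 14.1771
F = (S − I)·e^(rT) = (211.29 − 14.1771) · e^(0.0417·8/12)
= 197.1129 · e^0.027800 = 197.1129 × 1.028190 = HK$202.67

HK$202.67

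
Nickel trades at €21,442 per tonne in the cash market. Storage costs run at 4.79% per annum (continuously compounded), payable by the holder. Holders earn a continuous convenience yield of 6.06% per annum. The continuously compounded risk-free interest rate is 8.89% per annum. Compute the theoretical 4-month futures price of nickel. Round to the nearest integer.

Net carry = r + u − y = 0.0889 + 0.0479 − 0.0606 = 0.0762
F = S·e^((r+u−y)T) = 21442 · e^(0.0762 × 4/12) = 21442 · e^0.025400
= 21442 × 1.025725 = €21,994 per tonne

€21,994 per tonne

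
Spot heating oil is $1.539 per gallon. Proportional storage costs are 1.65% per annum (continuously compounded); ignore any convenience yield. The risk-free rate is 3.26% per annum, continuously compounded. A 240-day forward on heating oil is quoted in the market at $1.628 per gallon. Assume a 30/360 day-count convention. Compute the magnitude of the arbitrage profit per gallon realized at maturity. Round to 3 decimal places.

$0.038 per gallon

Fair forward: F* = S·e^(carry·T), with carry = (r + u) = 0.0326 + 0.0165 = 0.0491
F* = 1.539 · e^(0.0491 × 240/360) = 1.539 · e^0.032733 = 1.539 × 1.033275 = $1.5902
Market $1.628 > fair $1.5902: forward overpriced → cash-and-carry (buy spot, short the forward).
At maturity, profit = |F_mkt − F*| = |1.628 − 1.5902| = $0.038 per gallon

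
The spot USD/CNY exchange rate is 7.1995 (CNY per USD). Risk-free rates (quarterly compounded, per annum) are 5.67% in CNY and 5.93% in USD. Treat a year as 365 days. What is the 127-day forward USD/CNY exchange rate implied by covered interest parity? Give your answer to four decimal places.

By covered interest parity, F = S · (1+r_CNY/4)^(4T) / (1+r_USD/4)^(4T)
= 7.1995 × 1.019783 / 1.020693 = 7.1995 × 0.999108
F = 7.1931 CNY per USD

7.1931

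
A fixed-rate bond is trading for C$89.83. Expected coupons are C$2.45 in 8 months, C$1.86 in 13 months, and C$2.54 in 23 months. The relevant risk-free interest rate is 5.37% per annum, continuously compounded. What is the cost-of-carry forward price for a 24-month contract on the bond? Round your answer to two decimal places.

C$92.88

PV(coupons) I = 2.45·e^(−0.0537·8/12) + 1.86·e^(−0.0537·13/12) + 2.54·e^(−0.0537·23/12)
I = 2.3638 + 1.7549 + 2.2916 = 6.4103
F = (S − I)·e^(rT) = (89.83 − 6.4103) · e^(0.0537·24/12)
= 83.4197 · e^0.107400 = 83.4197 × 1.113380 = C$92.88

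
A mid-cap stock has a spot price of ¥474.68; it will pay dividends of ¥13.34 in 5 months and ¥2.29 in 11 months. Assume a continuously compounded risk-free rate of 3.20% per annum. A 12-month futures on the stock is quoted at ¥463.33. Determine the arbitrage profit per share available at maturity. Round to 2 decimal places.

¥10.90 per share

PV(dividends) I = 13.34·e^(−0.0320·5/12) + 2.29·e^(−0.0320·11/12) = 15.3871
Fair futures F* = (S − I)·e^(rT) = (474.68 − 15.3871)·e^0.032000 = 459.2929 × 1.032518 = 474.2282
Market ¥463.33 < fair 474.2282: forward underpriced → reverse cash-and-carry (short the stock, invest proceeds at r, pay the dividends, go long the forward).
Profit at T = |F_mkt − F*| = |463.33 − 474.2282| = ¥10.90 per share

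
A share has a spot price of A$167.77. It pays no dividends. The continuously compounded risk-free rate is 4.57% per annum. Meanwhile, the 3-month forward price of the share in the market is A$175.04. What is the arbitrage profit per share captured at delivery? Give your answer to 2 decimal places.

A$5.34 per share

Fair forward: F* = S·e^(carry·T), with carry = r = 0.0457
F* = 167.77 · e^(0.0457 × 3/12) = 167.77 · e^0.011425 = 167.77 × 1.011491 = A$169.6978
Market A$175.04 > fair A$169.6978: forward overpriced → cash-and-carry (buy spot, short the forward).
At maturity, profit = |F_mkt − F*| = |175.04 − 169.6978| = A$5.34 per share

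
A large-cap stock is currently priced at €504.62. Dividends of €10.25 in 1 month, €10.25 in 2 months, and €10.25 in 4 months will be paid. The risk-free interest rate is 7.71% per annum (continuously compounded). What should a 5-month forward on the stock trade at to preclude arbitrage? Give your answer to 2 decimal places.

PV(dividends) I = 10.25·e^(−0.0771·1/12) + 10.25·e^(−0.0771·2/12) + 10.25·e^(−0.0771·4/12)
I = 10.1844 + 10.1191 + 9.9899 = 30.2934
F = (S − I)·e^(rT) = (504.62 − 30.2934) · e^(0.0771·5/12)
= 474.3266 · e^0.032125 = 474.3266 × 1.032647 = €489.81

€489.81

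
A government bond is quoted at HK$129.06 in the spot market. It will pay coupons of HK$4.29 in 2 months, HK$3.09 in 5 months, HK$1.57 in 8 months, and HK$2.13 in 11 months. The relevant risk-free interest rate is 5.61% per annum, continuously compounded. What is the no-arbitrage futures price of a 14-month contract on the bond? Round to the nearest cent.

HK$126.25

PV(coupons) I = 4.29·e^(−0.0561·2/12) + 3.09·e^(−0.0561·5/12) + 1.57·e^(−0.0561·8/12) + 2.13·e^(−0.0561·11/12)
I = 4.2501 + 3.0186 + 1.5124 + 2.0232 = 10.8043
F = (S − I)·e^(rT) = (129.06 − 10.8043) · e^(0.0561·14/12)
= 118.2557 · e^0.065450 = 118.2557 × 1.067639 = HK$126.25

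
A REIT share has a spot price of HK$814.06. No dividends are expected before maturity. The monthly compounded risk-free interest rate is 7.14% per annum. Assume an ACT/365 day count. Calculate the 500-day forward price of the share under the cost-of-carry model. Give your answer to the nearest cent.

F = S · (1+r/12)^(12T)
= 814.06 × 1.102432
F = HK$897.45

HK$897.45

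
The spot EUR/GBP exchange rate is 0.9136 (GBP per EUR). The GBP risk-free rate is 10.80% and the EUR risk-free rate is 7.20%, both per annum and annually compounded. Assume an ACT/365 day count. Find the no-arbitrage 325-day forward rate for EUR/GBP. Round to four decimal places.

0.9409

By covered interest parity, F = S · (1+r_GBP)^T / (1+r_EUR)^T
= 0.9136 × 1.095617 / 1.063863 = 0.9136 × 1.029848
F = 0.9409 GBP per EUR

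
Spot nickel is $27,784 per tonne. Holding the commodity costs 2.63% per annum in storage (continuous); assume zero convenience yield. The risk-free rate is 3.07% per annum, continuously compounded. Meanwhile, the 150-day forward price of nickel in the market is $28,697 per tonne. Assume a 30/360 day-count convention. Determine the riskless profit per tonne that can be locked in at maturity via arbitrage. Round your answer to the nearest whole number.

$245 per tonne

Fair forward: F* = S·e^(carry·T), with carry = (r + u) = 0.0307 + 0.0263 = 0.0570
F* = 27784 · e^(0.0570 × 150/360) = 27784 · e^0.023750 = 27784 × 1.024034 = $28451.7607
Market $28697 > fair $28451.7607: forward overpriced → cash-and-carry (buy spot, short the forward).
At maturity, profit = |F_mkt − F*| = |28697 − 28451.7607| = $245 per tonne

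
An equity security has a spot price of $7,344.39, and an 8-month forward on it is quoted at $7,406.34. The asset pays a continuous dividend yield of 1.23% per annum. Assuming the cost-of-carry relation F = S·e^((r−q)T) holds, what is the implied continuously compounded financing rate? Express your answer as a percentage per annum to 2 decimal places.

From F = S·e^((r−q)T): (r − q) = ln(F/S)/T
ln(7406.34/7344.39) = ln(1.008435) = 0.008400
(r − q) = 0.008400 / (8/12) = 0.012600
r = ln(F/S)/T + q = 0.012600 + 0.0123 = 0.024900
r = 2.49%

2.49%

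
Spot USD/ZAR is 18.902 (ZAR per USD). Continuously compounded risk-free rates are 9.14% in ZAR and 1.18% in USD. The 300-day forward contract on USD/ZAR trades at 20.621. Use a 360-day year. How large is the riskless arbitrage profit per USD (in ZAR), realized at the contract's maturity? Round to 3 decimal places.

0.423 per USD (in ZAR)

Fair forward: F* = S·e^(carry·T), with carry = (r_ZAR − r_USD) = 0.0914 − 0.0118 = 0.0796
F* = 18.902 · e^(0.0796 × 300/360) = 18.902 · e^0.066333 = 18.902 × 1.068582 = 20.1983
Market 20.621 > fair 20.1983: forward overpriced → cash-and-carry (buy spot, short the forward).
At maturity, profit = |F_mkt − F*| = |20.621 − 20.1983| = 0.423 per USD (in ZAR)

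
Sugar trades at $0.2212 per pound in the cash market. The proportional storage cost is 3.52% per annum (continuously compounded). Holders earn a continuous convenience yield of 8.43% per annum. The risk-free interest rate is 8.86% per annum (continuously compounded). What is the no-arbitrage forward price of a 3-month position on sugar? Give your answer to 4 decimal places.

$0.2234 per pound

Net carry = r + u − y = 0.0886 + 0.0352 − 0.0843 = 0.0395
F = S·e^((r+u−y)T) = 0.2212 · e^(0.0395 × 3/12) = 0.2212 · e^0.009875
= 0.2212 × 1.009924 = $0.2234 per pound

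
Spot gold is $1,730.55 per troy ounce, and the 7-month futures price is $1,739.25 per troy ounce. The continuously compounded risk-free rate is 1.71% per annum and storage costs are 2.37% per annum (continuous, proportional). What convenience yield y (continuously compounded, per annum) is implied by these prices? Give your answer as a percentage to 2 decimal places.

F = S·e^((r+u−y)T) ⇒ (r+u−y) = ln(F/S)/T
ln(1739.25/1730.55) = 0.005015; /T ⇒ 0.008597
y = r + u − ln(F/S)/T = 0.0171 + 0.0237 − 0.008597 = 0.032203
y = 3.22%

3.22%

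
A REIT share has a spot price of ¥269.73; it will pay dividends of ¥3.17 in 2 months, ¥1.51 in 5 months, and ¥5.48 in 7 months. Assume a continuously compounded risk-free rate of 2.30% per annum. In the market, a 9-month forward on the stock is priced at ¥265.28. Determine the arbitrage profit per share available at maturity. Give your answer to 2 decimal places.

¥1.09 per share

PV(dividends) I = 3.17·e^(−0.0230·2/12) + 1.51·e^(−0.0230·5/12) + 5.48·e^(−0.0230·7/12) = 10.0604
Fair forward F* = (S − I)·e^(rT) = (269.73 − 10.0604)·e^0.017250 = 259.6696 × 1.017400 = 264.1879
Market ¥265.28 > fair 264.1879: forward overpriced → cash-and-carry (borrow at r, buy the stock and collect the dividends, short the forward).
Profit at T = |F_mkt − F*| = |265.28 − 264.1879| = ¥1.09 per share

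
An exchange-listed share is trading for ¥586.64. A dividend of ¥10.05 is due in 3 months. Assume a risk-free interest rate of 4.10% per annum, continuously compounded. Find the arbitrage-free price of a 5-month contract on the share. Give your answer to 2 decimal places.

PV(dividends) I = 10.05·e^(−0.0410·3/12)
I = 9.9475
F = (S − I)·e^(rT) = (586.64 − 9.9475) · e^(0.0410·5/12)
= 576.6925 · e^0.017083 = 576.6925 × 1.017230 = ¥586.63

¥586.63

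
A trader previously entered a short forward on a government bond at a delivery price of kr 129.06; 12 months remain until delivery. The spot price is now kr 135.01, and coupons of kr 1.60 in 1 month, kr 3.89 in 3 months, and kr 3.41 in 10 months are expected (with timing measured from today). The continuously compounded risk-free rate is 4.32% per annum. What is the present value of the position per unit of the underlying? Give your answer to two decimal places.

PV(remaining coupons) I = 1.60·e^(−0.0432·1/12) + 3.89·e^(−0.0432·3/12) + 3.41·e^(−0.0432·10/12) = 8.7319
Current forward F = (S − I)·e^(rT) = (135.01 − 8.7319)·e^(0.0432·12/12) = 126.2781 × 1.044147 = 131.8529
Value (long) = (F − K)·e^(−rT) = (131.8529 − 129.06) × 0.957720 = 2.6748
Short position value = −(long value) = -kr 2.67

-kr 2.67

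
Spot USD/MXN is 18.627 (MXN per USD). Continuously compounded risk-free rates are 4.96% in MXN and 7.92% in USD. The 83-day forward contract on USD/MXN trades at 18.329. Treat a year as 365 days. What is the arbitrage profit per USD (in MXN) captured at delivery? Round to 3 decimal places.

0.173 per USD (in MXN)

Fair forward: F* = S·e^(carry·T), with carry = (r_MXN − r_USD) = 0.0496 − 0.0792 = -0.0296
F* = 18.627 · e^(-0.0296 × 83/365) = 18.627 · e^-0.006731 = 18.627 × 0.993292 = 18.5021
Market 18.329 < fair 18.5021: forward underpriced → reverse cash-and-carry (short spot, go long the forward).
At maturity, profit = |F_mkt − F*| = |18.329 − 18.5021| = 0.173 per USD (in MXN)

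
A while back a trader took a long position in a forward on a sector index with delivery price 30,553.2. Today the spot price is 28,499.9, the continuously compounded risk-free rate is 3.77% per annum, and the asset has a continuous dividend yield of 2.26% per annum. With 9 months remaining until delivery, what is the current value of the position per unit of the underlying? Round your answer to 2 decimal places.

Current fair forward for the remaining 9 months: F = S·e^((r − q)·T), (r − q) = 0.0377 − 0.0226 = 0.0151
F = 28499.9 · e^(0.0151 × 9/12) = 28499.9 × 1.01138937 = 28824.4959
Value of long forward = (F − K)·e^(−rT) = (28824.4959 − 30553.2) · e^(−0.0377·9/12)
= -1728.7041 × 0.97212100 = -1680.51

-1680.51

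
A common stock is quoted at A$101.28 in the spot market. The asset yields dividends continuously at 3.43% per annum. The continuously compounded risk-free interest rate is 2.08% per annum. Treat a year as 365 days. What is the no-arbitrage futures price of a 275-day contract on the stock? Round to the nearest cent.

F = S·e^((r − q)T) = 101.28 · e^((0.0208 − 0.0343) × 275/365)
= 101.28 · e^-0.010171 = 101.28 × 0.989881
F = A$100.26

A$100.26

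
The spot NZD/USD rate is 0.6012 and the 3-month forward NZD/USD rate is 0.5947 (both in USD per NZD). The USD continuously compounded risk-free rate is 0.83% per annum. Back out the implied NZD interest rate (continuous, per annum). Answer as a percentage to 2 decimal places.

F = S·e^((r_USD − r_NZD)T) ⇒ r_NZD = r_USD − ln(F/S)/T
ln(0.5947/0.6012) = -0.010871; /(3/12) = -0.043484
r_NZD = 0.0083 + 0.043484 = 0.051784
r_NZD = 5.18%

5.18%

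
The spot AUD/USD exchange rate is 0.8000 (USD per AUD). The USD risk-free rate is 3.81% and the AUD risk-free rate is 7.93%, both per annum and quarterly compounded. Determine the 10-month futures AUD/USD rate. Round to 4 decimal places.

0.7734

By covered interest parity, F = S · (1+r_USD/4)^(4T) / (1+r_AUD/4)^(4T)
= 0.8000 × 1.032104 / 1.067625 = 0.8000 × 0.966729
F = 0.7734 USD per AUD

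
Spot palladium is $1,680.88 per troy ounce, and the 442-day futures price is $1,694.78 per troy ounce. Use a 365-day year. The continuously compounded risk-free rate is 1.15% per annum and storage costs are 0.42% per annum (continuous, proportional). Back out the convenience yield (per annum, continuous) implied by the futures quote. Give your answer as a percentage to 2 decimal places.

F = S·e^((r+u−y)T) ⇒ (r+u−y) = ln(F/S)/T
ln(1694.78/1680.88) = 0.008235; /T ⇒ 0.006800
y = r + u − ln(F/S)/T = 0.0115 + 0.0042 − 0.006800 = 0.008900
y = 0.89%

0.89%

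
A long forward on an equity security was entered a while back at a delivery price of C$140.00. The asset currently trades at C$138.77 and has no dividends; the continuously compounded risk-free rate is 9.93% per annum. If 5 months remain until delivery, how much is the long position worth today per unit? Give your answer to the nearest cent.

Current fair forward for the remaining 5 months: F = S·e^(r·T), r = 0.0993
F = 138.77 · e^(0.0993 × 5/12) = 138.77 × 1.042243 = 144.6321
Value of long forward = (F − K)·e^(−rT) = (144.6321 − 140.00) · e^(−0.0993·5/12)
= 4.6321 × 0.959469 = 4.44

C$4.44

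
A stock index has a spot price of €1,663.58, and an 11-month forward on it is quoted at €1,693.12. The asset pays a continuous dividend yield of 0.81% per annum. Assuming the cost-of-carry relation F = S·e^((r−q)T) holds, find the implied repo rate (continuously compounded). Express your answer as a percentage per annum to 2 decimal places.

2.73%

From F = S·e^((r−q)T): (r − q) = ln(F/S)/T
ln(1693.12/1663.58) = ln(1.017757) = 0.017601
(r − q) = 0.017601 / (11/12) = 0.019201
r = ln(F/S)/T + q = 0.019201 + 0.0081 = 0.027301
r = 2.73%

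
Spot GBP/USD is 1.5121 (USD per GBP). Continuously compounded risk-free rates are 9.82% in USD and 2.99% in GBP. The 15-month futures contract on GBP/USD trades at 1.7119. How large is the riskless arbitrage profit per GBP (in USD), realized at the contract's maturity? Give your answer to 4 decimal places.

0.0650 per GBP (in USD)

Fair futures: F* = S·e^(carry·T), with carry = (r_USD − r_GBP) = 0.0982 − 0.0299 = 0.0683
F* = 1.5121 · e^(0.0683 × 15/12) = 1.5121 · e^0.085375 = 1.5121 × 1.089125 = 1.6469
Market 1.7119 > fair 1.6469: forward overpriced → cash-and-carry (buy spot, short the forward).
At maturity, profit = |F_mkt − F*| = |1.7119 − 1.6469| = 0.0650 per GBP (in USD)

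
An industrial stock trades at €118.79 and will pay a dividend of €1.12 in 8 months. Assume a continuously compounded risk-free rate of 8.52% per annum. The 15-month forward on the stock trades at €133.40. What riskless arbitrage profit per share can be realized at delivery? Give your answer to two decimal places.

PV(dividends) I = 1.12·e^(−0.0852·8/12) = 1.0582
Fair forward F* = (S − I)·e^(rT) = (118.79 − 1.0582)·e^0.106500 = 117.7318 × 1.112378 = 130.9623
Market €133.40 > fair 130.9623: forward overpriced → cash-and-carry (borrow at r, buy the stock and collect the dividends, short the forward).
Profit at T = |F_mkt − F*| = |133.40 − 130.9623| = €2.44 per share

€2.44 per share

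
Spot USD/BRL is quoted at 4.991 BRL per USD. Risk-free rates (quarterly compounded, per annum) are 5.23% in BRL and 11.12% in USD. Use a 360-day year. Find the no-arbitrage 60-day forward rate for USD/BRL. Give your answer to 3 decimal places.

4.943

By covered interest parity, F = S · (1+r_BRL/4)^(4T) / (1+r_USD/4)^(4T)
= 4.991 × 1.008698 / 1.018449 = 4.991 × 0.990426
F = 4.943 BRL per USD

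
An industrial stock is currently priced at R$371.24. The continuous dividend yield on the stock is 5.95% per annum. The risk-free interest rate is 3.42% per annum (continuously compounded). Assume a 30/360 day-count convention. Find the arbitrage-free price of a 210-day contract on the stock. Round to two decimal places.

R$365.80

F = S·e^((r − q)T) = 371.24 · e^((0.0342 − 0.0595) × 210/360)
= 371.24 · e^-0.014758 = 371.24 × 0.985350
F = R$365.80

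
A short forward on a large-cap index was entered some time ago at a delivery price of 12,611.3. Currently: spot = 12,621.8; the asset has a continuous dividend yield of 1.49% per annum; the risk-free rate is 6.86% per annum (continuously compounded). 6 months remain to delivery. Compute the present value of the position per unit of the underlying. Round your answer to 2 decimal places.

Current fair forward for the remaining 6 months: F = S·e^((r − q)·T), (r − q) = 0.0686 − 0.0149 = 0.0537
F = 12621.8 · e^(0.0537 × 6/12) = 12621.8 × 1.02721371 = 12965.2860
Value of long forward = (F − K)·e^(−rT) = (12965.2860 − 12611.3) · e^(−0.0686·6/12)
= 353.9860 × 0.96628158 = 342.05
Short position value = −(long value) = -342.05

-342.05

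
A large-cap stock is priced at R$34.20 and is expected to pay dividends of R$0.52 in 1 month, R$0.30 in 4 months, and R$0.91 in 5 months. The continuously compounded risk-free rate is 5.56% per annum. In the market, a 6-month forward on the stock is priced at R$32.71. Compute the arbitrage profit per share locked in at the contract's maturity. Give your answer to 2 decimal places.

PV(dividends) I = 0.52·e^(−0.0556·1/12) + 0.30·e^(−0.0556·4/12) + 0.91·e^(−0.0556·5/12) = 1.7012
Fair forward F* = (S − I)·e^(rT) = (34.20 − 1.7012)·e^0.027800 = 32.4988 × 1.028190 = 33.4149
Market R$32.71 < fair 33.4149: forward underpriced → reverse cash-and-carry (short the stock, invest proceeds at r, pay the dividends, go long the forward).
Profit at T = |F_mkt − F*| = |32.71 − 33.4149| = R$0.70 per share

R$0.70 per share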